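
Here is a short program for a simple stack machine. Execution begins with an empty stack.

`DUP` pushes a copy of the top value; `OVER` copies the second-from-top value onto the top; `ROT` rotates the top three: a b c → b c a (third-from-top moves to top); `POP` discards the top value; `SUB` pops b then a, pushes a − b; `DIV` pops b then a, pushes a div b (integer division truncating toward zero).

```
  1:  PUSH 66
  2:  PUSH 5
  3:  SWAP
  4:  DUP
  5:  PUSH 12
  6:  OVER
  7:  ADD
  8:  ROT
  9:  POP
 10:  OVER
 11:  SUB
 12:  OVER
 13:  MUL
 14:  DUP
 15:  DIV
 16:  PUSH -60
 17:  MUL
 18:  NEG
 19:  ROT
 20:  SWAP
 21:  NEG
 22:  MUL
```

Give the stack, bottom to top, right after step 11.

[5, 66, 12]

PUSH 66 -> [66]
PUSH 5  -> [66, 5]
SWAP    -> [5, 66]
DUP     -> [5, 66, 66]
PUSH 12 -> [5, 66, 66, 12]
OVER    -> [5, 66, 66, 12, 66]
ADD     -> [5, 66, 66, 78]
ROT     -> [5, 66, 78, 66]
POP     -> [5, 66, 78]
OVER    -> [5, 66, 78, 66]
SUB     -> [5, 66, 12]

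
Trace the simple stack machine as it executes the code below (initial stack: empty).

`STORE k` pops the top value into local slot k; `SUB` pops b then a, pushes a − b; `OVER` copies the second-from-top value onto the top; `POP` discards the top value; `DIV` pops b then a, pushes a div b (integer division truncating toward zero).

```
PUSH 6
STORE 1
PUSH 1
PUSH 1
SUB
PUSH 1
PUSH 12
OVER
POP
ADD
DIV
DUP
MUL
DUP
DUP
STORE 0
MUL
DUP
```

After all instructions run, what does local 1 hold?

PUSH 6  : 6
STORE 1 : (empty)
PUSH 1  : 1
PUSH 1  : 1 1
SUB     : 0
PUSH 1  : 0 1
PUSH 12 : 0 1 12
OVER    : 0 1 12 1
POP     : 0 1 12
ADD     : 0 13
DIV     : 0
DUP     : 0 0
MUL     : 0
DUP     : 0 0
DUP     : 0 0 0
STORE 0 : 0 0
MUL     : 0
DUP     : 0 0

6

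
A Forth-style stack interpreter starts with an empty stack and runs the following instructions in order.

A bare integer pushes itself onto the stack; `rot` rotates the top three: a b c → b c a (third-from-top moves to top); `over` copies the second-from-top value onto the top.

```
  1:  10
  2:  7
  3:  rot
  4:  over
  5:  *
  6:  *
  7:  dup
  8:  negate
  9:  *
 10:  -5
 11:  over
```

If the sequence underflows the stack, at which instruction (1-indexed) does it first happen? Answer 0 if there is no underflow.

3

10 : [10]
7  : [10, 7]
rot  — needs 3 operands, stack has 2 → underflow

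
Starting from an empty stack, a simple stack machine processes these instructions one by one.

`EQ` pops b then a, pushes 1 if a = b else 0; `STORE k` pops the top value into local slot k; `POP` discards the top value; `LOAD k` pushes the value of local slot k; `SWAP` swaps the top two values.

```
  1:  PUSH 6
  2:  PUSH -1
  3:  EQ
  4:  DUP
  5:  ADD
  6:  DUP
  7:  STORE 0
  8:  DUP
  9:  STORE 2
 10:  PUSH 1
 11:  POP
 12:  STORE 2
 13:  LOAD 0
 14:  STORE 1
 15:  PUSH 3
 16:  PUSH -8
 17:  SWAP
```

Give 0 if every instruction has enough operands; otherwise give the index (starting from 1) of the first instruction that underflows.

PUSH 6  → 6
PUSH -1 → 6 -1
EQ      → 0
DUP     → 0 0
ADD     → 0
DUP     → 0 0
STORE 0 → 0
DUP     → 0 0
STORE 2 → 0
PUSH 1  → 0 1
POP     → 0
STORE 2 → (empty)
LOAD 0  → 0
STORE 1 → (empty)
PUSH 3  → 3
PUSH -8 → 3 -8
SWAP    → -8 3

0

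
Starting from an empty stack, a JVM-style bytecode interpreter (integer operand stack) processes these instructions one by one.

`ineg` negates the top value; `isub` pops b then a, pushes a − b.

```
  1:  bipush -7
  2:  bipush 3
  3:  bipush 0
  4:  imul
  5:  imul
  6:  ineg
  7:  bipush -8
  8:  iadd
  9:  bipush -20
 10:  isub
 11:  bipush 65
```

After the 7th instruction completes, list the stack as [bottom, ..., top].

[0, -8]

bipush -7 : -7
bipush 3  : -7 3
bipush 0  : -7 3 0
imul      : -7 0
imul      : 0
ineg      : 0
bipush -8 : 0 -8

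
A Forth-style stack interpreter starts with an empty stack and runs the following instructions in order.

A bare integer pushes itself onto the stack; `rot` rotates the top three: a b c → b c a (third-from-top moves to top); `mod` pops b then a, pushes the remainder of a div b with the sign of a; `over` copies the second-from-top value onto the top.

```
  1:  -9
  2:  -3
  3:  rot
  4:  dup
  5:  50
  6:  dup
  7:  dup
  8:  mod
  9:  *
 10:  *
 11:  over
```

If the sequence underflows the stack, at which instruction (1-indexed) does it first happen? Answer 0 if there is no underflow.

-9  [-9]
-3  [-9, -3]
rot  — needs 3 operands, stack has 2 → underflow

3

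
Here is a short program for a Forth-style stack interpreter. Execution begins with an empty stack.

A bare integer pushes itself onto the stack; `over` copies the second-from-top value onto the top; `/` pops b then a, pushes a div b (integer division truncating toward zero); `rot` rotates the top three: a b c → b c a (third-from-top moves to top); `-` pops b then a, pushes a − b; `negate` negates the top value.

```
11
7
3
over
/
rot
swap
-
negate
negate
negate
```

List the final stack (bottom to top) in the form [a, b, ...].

[7, -11]

11     → 11
7      → 11 7
3      → 11 7 3
over   → 11 7 3 7
/      → 11 7 0
rot    → 7 0 11
swap   → 7 11 0
-      → 7 11
negate → 7 -11
negate → 7 11
negate → 7 -11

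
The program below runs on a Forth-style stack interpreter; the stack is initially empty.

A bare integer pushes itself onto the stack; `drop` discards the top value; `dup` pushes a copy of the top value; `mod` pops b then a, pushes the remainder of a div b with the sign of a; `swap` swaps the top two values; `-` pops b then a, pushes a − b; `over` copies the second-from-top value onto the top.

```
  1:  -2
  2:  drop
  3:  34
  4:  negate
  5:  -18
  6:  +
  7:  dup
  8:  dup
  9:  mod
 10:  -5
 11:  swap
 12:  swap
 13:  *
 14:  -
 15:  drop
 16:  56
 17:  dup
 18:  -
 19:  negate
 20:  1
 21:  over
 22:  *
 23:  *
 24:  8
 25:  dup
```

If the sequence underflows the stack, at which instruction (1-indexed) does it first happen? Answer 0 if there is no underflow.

0

-2     → -2
drop   → (empty)
34     → 34
negate → -34
-18    → -34 -18
+      → -52
dup    → -52 -52
dup    → -52 -52 -52
mod    → -52 0
-5     → -52 0 -5
swap   → -52 -5 0
swap   → -52 0 -5
*      → -52 0
-      → -52
drop   → (empty)
56     → 56
dup    → 56 56
-      → 0
negate → 0
1      → 0 1
over   → 0 1 0
*      → 0 0
*      → 0
8      → 0 8
dup    → 0 8 8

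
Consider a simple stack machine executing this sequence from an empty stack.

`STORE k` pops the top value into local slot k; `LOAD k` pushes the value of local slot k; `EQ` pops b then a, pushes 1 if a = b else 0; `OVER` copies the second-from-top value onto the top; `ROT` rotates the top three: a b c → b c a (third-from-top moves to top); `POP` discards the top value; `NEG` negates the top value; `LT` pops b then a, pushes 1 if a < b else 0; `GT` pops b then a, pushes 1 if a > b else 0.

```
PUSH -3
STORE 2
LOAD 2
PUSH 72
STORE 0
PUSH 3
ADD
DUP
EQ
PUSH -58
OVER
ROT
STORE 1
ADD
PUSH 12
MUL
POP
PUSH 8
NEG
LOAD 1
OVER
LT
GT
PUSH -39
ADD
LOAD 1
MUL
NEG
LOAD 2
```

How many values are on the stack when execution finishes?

2

PUSH -3  : -3
STORE 2  : (empty)
LOAD 2   : -3
PUSH 72  : -3 72
STORE 0  : -3
PUSH 3   : -3 3
ADD      : 0
DUP      : 0 0
EQ       : 1
PUSH -58 : 1 -58
OVER     : 1 -58 1
ROT      : -58 1 1
STORE 1  : -58 1
ADD      : -57
PUSH 12  : -57 12
MUL      : -684
POP      : (empty)
PUSH 8   : 8
NEG      : -8
LOAD 1   : -8 1
OVER     : -8 1 -8
LT       : -8 0
GT       : 0
PUSH -39 : 0 -39
ADD      : -39
LOAD 1   : -39 1
MUL      : -39
NEG      : 39
LOAD 2   : 39 -3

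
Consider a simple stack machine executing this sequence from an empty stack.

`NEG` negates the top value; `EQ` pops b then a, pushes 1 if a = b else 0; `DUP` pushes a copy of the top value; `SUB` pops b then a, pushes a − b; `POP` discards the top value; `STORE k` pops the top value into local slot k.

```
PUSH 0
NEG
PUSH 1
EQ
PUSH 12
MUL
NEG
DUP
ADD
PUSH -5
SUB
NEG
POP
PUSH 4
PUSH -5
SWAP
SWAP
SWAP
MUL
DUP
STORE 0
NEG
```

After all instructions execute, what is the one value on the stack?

PUSH 0   0
NEG      0
PUSH 1   0 1
EQ       0
PUSH 12  0 12
MUL      0
NEG      0
DUP      0 0
ADD      0
PUSH -5  0 -5
SUB      5
NEG      -5
POP      (empty)
PUSH 4   4
PUSH -5  4 -5
SWAP     -5 4
SWAP     4 -5
SWAP     -5 4
MUL      -20
DUP      -20 -20
STORE 0  -20
NEG      20

20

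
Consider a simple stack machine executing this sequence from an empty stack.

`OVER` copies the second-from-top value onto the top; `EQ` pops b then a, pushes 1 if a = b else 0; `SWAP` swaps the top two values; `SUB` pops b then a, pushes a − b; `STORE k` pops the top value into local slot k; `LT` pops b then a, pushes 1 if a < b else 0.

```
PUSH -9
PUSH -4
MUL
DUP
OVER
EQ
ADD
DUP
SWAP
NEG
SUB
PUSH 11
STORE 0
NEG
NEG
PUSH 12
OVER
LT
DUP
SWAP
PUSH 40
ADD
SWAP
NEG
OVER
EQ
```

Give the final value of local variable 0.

11

PUSH -9 : [-9]
PUSH -4 : [-9, -4]
MUL     : [36]
DUP     : [36, 36]
OVER    : [36, 36, 36]
EQ      : [36, 1]
ADD     : [37]
DUP     : [37, 37]
SWAP    : [37, 37]
NEG     : [37, -37]
SUB     : [74]
PUSH 11 : [74, 11]
STORE 0 : [74]
NEG     : [-74]
NEG     : [74]
PUSH 12 : [74, 12]
OVER    : [74, 12, 74]
LT      : [74, 1]
DUP     : [74, 1, 1]
SWAP    : [74, 1, 1]
PUSH 40 : [74, 1, 1, 40]
ADD     : [74, 1, 41]
SWAP    : [74, 41, 1]
NEG     : [74, 41, -1]
OVER    : [74, 41, -1, 41]
EQ      : [74, 41, 0]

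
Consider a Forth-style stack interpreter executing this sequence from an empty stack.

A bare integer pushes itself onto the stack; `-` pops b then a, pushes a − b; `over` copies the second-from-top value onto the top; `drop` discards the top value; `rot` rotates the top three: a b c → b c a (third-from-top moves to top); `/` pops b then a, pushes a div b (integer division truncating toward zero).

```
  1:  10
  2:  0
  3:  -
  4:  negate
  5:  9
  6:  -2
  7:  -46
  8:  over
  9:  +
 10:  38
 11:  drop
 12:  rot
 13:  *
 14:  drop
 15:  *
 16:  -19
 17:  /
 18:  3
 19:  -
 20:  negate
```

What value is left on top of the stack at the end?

4

10     : 10
0      : 10 0
-      : 10
negate : -10
9      : -10 9
-2     : -10 9 -2
-46    : -10 9 -2 -46
over   : -10 9 -2 -46 -2
+      : -10 9 -2 -48
38     : -10 9 -2 -48 38
drop   : -10 9 -2 -48
rot    : -10 -2 -48 9
*      : -10 -2 -432
drop   : -10 -2
*      : 20
-19    : 20 -19
/      : -1
3      : -1 3
-      : -4
negate : 4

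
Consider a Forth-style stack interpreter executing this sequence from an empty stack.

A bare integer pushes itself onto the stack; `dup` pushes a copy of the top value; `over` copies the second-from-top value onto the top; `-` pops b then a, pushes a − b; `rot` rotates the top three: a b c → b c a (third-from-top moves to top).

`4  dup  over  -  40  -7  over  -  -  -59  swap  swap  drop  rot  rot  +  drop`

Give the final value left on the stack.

4    : 4
dup  : 4 4
over : 4 4 4
-    : 4 0
40   : 4 0 40
-7   : 4 0 40 -7
over : 4 0 40 -7 40
-    : 4 0 40 -47
-    : 4 0 87
-59  : 4 0 87 -59
swap : 4 0 -59 87
swap : 4 0 87 -59
drop : 4 0 87
rot  : 0 87 4
rot  : 87 4 0
+    : 87 4
drop : 87

87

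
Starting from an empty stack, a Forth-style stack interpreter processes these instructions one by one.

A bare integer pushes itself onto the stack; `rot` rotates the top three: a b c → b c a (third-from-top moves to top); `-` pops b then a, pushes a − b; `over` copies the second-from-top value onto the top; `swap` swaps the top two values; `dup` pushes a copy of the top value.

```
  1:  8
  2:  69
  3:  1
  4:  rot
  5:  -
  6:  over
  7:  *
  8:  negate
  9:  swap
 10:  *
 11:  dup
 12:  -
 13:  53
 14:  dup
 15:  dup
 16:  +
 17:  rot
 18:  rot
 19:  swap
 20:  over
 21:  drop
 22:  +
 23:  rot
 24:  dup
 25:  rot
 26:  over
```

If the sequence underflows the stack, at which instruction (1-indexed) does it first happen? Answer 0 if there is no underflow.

8      -> 8
69     -> 8 69
1      -> 8 69 1
rot    -> 69 1 8
-      -> 69 -7
over   -> 69 -7 69
*      -> 69 -483
negate -> 69 483
swap   -> 483 69
*      -> 33327
dup    -> 33327 33327
-      -> 0
53     -> 0 53
dup    -> 0 53 53
dup    -> 0 53 53 53
+      -> 0 53 106
rot    -> 53 106 0
rot    -> 106 0 53
swap   -> 106 53 0
over   -> 106 53 0 53
drop   -> 106 53 0
+      -> 106 53
rot  — needs 3 operands, stack has 2 → underflow

23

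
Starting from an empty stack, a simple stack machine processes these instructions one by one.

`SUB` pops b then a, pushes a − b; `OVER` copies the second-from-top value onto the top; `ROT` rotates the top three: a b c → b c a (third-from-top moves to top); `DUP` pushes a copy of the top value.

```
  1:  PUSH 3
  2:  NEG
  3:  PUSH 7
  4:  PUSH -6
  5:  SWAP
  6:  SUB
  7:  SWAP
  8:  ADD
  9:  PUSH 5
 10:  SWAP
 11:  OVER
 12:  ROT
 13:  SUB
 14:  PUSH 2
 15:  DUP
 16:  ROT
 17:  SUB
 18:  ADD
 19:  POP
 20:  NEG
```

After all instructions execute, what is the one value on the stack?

PUSH 3  : 3
NEG     : -3
PUSH 7  : -3 7
PUSH -6 : -3 7 -6
SWAP    : -3 -6 7
SUB     : -3 -13
SWAP    : -13 -3
ADD     : -16
PUSH 5  : -16 5
SWAP    : 5 -16
OVER    : 5 -16 5
ROT     : -16 5 5
SUB     : -16 0
PUSH 2  : -16 0 2
DUP     : -16 0 2 2
ROT     : -16 2 2 0
SUB     : -16 2 2
ADD     : -16 4
POP     : -16
NEG     : 16

16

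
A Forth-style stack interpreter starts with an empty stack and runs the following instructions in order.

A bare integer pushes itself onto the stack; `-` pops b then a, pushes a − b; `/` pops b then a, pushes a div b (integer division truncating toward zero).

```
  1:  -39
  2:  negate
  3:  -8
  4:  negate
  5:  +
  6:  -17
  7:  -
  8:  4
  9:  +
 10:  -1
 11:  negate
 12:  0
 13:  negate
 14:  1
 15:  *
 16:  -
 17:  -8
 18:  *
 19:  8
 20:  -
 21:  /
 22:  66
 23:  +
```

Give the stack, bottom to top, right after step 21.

-39    → -39
negate → 39
-8     → 39 -8
negate → 39 8
+      → 47
-17    → 47 -17
-      → 64
4      → 64 4
+      → 68
-1     → 68 -1
negate → 68 1
0      → 68 1 0
negate → 68 1 0
1      → 68 1 0 1
*      → 68 1 0
-      → 68 1
-8     → 68 1 -8
*      → 68 -8
8      → 68 -8 8
-      → 68 -16
/      → -4

[-4]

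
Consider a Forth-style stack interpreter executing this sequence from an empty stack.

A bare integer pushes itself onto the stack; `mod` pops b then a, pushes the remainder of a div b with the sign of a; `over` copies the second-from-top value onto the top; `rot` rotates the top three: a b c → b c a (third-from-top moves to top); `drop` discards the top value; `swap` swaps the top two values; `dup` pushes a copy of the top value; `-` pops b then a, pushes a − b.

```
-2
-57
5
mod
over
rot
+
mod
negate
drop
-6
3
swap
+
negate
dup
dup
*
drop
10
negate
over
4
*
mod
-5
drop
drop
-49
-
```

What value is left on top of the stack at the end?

52

-2     → -2
-57    → -2 -57
5      → -2 -57 5
mod    → -2 -2
over   → -2 -2 -2
rot    → -2 -2 -2
+      → -2 -4
mod    → -2
negate → 2
drop   → (empty)
-6     → -6
3      → -6 3
swap   → 3 -6
+      → -3
negate → 3
dup    → 3 3
dup    → 3 3 3
*      → 3 9
drop   → 3
10     → 3 10
negate → 3 -10
over   → 3 -10 3
4      → 3 -10 3 4
*      → 3 -10 12
mod    → 3 -10
-5     → 3 -10 -5
drop   → 3 -10
drop   → 3
-49    → 3 -49
-      → 52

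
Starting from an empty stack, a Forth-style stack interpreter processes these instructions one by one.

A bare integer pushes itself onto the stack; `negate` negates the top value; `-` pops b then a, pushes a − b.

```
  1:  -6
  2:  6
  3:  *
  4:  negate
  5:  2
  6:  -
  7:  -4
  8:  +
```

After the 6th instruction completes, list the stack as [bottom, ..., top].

-6      -6
6       -6 6
*       -36
negate  36
2       36 2
-       34

[34]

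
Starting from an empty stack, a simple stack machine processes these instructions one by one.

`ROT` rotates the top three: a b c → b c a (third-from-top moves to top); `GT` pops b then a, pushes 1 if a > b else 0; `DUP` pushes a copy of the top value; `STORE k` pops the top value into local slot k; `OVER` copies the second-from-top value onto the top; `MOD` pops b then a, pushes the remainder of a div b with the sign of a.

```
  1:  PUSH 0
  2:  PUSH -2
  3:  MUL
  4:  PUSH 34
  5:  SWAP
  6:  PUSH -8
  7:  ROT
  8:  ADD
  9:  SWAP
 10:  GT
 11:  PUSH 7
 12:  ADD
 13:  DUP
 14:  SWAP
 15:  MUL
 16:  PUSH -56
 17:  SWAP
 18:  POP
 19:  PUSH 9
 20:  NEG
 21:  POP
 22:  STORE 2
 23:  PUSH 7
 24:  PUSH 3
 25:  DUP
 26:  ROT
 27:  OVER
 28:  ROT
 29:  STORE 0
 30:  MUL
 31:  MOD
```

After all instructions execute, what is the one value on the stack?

PUSH 0   : 0
PUSH -2  : 0 -2
MUL      : 0
PUSH 34  : 0 34
SWAP     : 34 0
PUSH -8  : 34 0 -8
ROT      : 0 -8 34
ADD      : 0 26
SWAP     : 26 0
GT       : 1
PUSH 7   : 1 7
ADD      : 8
DUP      : 8 8
SWAP     : 8 8
MUL      : 64
PUSH -56 : 64 -56
SWAP     : -56 64
POP      : -56
PUSH 9   : -56 9
NEG      : -56 -9
POP      : -56
STORE 2  : (empty)
PUSH 7   : 7
PUSH 3   : 7 3
DUP      : 7 3 3
ROT      : 3 3 7
OVER     : 3 3 7 3
ROT      : 3 7 3 3
STORE 0  : 3 7 3
MUL      : 3 21
MOD      : 3

3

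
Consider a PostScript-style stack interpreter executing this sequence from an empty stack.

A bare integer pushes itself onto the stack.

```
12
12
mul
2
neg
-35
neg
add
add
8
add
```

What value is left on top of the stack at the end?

185

12  → [12]
12  → [12, 12]
mul → [144]
2   → [144, 2]
neg → [144, -2]
-35 → [144, -2, -35]
neg → [144, -2, 35]
add → [144, 33]
add → [177]
8   → [177, 8]
add → [185]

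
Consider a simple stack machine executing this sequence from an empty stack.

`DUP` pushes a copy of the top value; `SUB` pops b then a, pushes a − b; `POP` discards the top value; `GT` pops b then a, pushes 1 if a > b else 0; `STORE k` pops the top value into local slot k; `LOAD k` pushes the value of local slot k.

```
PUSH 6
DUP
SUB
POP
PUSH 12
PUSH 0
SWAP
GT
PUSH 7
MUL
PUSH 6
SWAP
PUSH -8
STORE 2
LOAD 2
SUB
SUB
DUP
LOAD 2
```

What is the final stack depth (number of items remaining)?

PUSH 6   [6]
DUP      [6, 6]
SUB      [0]
POP      []
PUSH 12  [12]
PUSH 0   [12, 0]
SWAP     [0, 12]
GT       [0]
PUSH 7   [0, 7]
MUL      [0]
PUSH 6   [0, 6]
SWAP     [6, 0]
PUSH -8  [6, 0, -8]
STORE 2  [6, 0]
LOAD 2   [6, 0, -8]
SUB      [6, 8]
SUB      [-2]
DUP      [-2, -2]
LOAD 2   [-2, -2, -8]

3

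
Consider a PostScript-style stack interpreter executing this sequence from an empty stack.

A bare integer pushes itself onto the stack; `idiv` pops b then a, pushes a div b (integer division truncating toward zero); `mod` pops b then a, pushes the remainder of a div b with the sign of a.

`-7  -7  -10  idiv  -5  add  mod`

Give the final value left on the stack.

-2

-7   -> [-7]
-7   -> [-7, -7]
-10  -> [-7, -7, -10]
idiv -> [-7, 0]
-5   -> [-7, 0, -5]
add  -> [-7, -5]
mod  -> [-2]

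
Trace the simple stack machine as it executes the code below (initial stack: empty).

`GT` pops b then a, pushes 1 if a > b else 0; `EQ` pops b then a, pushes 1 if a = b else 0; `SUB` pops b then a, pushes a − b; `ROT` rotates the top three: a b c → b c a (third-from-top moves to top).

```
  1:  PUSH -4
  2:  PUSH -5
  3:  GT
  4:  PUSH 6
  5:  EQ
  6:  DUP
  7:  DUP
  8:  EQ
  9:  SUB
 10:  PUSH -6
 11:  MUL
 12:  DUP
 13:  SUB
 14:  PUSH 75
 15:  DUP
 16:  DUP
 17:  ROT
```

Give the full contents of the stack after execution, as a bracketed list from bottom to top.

[0, 75, 75, 75]

PUSH -4  [-4]
PUSH -5  [-4, -5]
GT       [1]
PUSH 6   [1, 6]
EQ       [0]
DUP      [0, 0]
DUP      [0, 0, 0]
EQ       [0, 1]
SUB      [-1]
PUSH -6  [-1, -6]
MUL      [6]
DUP      [6, 6]
SUB      [0]
PUSH 75  [0, 75]
DUP      [0, 75, 75]
DUP      [0, 75, 75, 75]
ROT      [0, 75, 75, 75]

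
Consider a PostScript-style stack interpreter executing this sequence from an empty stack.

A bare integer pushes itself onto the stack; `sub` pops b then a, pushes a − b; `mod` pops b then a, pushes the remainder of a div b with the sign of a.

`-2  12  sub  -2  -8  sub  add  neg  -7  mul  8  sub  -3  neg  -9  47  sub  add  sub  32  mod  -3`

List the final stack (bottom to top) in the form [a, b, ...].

-2  -> [-2]
12  -> [-2, 12]
sub -> [-14]
-2  -> [-14, -2]
-8  -> [-14, -2, -8]
sub -> [-14, 6]
add -> [-8]
neg -> [8]
-7  -> [8, -7]
mul -> [-56]
8   -> [-56, 8]
sub -> [-64]
-3  -> [-64, -3]
neg -> [-64, 3]
-9  -> [-64, 3, -9]
47  -> [-64, 3, -9, 47]
sub -> [-64, 3, -56]
add -> [-64, -53]
sub -> [-11]
32  -> [-11, 32]
mod -> [-11]
-3  -> [-11, -3]

[-11, -3]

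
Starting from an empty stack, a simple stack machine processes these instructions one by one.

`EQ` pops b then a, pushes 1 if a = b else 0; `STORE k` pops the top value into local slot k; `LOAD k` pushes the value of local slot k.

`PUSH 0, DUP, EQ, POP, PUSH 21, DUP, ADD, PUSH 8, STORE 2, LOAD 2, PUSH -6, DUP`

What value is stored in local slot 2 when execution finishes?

8

PUSH 0   0
DUP      0 0
EQ       1
POP      (empty)
PUSH 21  21
DUP      21 21
ADD      42
PUSH 8   42 8
STORE 2  42
LOAD 2   42 8
PUSH -6  42 8 -6
DUP      42 8 -6 -6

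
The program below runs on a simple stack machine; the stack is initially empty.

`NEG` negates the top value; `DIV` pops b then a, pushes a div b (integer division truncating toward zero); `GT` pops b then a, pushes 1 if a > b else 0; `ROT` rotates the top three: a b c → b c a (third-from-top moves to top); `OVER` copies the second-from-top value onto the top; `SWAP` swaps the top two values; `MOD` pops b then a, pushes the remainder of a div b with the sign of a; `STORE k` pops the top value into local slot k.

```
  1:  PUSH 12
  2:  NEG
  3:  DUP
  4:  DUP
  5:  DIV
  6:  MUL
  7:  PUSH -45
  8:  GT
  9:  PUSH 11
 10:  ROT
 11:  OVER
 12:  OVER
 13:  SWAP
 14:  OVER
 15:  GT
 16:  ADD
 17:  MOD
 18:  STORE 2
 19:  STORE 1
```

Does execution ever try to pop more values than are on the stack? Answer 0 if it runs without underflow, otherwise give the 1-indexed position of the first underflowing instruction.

PUSH 12  : [12]
NEG      : [-12]
DUP      : [-12, -12]
DUP      : [-12, -12, -12]
DIV      : [-12, 1]
MUL      : [-12]
PUSH -45 : [-12, -45]
GT       : [1]
PUSH 11  : [1, 11]
ROT  — needs 3 operands, stack has 2 → underflow

10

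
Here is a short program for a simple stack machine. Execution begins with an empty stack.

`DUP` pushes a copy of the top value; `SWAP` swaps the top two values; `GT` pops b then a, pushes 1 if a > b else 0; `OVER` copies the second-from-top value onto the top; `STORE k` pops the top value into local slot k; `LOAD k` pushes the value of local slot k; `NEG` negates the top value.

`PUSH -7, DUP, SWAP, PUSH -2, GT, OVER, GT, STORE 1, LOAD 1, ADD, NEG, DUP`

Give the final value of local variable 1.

PUSH -7 -> -7
DUP     -> -7 -7
SWAP    -> -7 -7
PUSH -2 -> -7 -7 -2
GT      -> -7 0
OVER    -> -7 0 -7
GT      -> -7 1
STORE 1 -> -7
LOAD 1  -> -7 1
ADD     -> -6
NEG     -> 6
DUP     -> 6 6

1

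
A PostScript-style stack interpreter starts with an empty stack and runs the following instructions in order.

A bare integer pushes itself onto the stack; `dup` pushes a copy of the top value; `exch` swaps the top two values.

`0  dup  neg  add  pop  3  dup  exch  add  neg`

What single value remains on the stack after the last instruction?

-6

0    : [0]
dup  : [0, 0]
neg  : [0, 0]
add  : [0]
pop  : []
3    : [3]
dup  : [3, 3]
exch : [3, 3]
add  : [6]
neg  : [-6]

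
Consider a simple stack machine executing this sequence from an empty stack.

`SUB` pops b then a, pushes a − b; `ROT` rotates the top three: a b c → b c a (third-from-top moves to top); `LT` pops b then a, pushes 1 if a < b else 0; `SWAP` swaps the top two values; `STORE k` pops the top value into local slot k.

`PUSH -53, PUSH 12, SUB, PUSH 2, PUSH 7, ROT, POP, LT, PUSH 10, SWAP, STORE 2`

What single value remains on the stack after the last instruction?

10

PUSH -53 → -53
PUSH 12  → -53 12
SUB      → -65
PUSH 2   → -65 2
PUSH 7   → -65 2 7
ROT      → 2 7 -65
POP      → 2 7
LT       → 1
PUSH 10  → 1 10
SWAP     → 10 1
STORE 2  → 10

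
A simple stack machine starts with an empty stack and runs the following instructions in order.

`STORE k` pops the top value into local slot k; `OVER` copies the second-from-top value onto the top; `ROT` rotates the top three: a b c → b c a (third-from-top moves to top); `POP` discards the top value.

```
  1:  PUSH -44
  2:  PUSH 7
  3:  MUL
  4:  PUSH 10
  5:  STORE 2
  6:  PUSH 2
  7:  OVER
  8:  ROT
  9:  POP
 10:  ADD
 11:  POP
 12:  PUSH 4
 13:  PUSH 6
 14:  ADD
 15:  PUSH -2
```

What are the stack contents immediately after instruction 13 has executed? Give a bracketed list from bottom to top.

[4, 6]

PUSH -44 : -44
PUSH 7   : -44 7
MUL      : -308
PUSH 10  : -308 10
STORE 2  : -308
PUSH 2   : -308 2
OVER     : -308 2 -308
ROT      : 2 -308 -308
POP      : 2 -308
ADD      : -306
POP      : (empty)
PUSH 4   : 4
PUSH 6   : 4 6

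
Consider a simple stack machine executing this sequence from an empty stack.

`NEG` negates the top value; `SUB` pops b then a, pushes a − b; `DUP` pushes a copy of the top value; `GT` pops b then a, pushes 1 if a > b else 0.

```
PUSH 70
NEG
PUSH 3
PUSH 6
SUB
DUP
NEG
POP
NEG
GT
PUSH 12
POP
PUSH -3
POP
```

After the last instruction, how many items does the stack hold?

1

PUSH 70 -> [70]
NEG     -> [-70]
PUSH 3  -> [-70, 3]
PUSH 6  -> [-70, 3, 6]
SUB     -> [-70, -3]
DUP     -> [-70, -3, -3]
NEG     -> [-70, -3, 3]
POP     -> [-70, -3]
NEG     -> [-70, 3]
GT      -> [0]
PUSH 12 -> [0, 12]
POP     -> [0]
PUSH -3 -> [0, -3]
POP     -> [0]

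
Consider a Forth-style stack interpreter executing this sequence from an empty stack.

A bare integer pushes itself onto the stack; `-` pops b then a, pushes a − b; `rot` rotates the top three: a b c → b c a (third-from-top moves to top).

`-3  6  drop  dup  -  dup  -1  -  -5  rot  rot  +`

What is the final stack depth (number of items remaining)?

2

-3   : -3
6    : -3 6
drop : -3
dup  : -3 -3
-    : 0
dup  : 0 0
-1   : 0 0 -1
-    : 0 1
-5   : 0 1 -5
rot  : 1 -5 0
rot  : -5 0 1
+    : -5 1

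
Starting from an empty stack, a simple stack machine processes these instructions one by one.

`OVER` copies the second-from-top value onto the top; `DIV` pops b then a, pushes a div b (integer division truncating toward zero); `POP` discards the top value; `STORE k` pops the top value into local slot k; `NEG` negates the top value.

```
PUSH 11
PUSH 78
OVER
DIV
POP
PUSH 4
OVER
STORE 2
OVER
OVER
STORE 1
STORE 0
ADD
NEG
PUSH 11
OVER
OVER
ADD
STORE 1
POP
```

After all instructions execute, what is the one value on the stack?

PUSH 11  [11]
PUSH 78  [11, 78]
OVER     [11, 78, 11]
DIV      [11, 7]
POP      [11]
PUSH 4   [11, 4]
OVER     [11, 4, 11]
STORE 2  [11, 4]
OVER     [11, 4, 11]
OVER     [11, 4, 11, 4]
STORE 1  [11, 4, 11]
STORE 0  [11, 4]
ADD      [15]
NEG      [-15]
PUSH 11  [-15, 11]
OVER     [-15, 11, -15]
OVER     [-15, 11, -15, 11]
ADD      [-15, 11, -4]
STORE 1  [-15, 11]
POP      [-15]

-15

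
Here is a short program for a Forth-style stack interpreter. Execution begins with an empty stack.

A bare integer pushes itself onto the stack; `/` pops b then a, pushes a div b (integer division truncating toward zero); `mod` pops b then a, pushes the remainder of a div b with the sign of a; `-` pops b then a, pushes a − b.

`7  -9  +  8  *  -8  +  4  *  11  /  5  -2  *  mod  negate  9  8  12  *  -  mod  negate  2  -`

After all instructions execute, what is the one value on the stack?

-10

7      -> 7
-9     -> 7 -9
+      -> -2
8      -> -2 8
*      -> -16
-8     -> -16 -8
+      -> -24
4      -> -24 4
*      -> -96
11     -> -96 11
/      -> -8
5      -> -8 5
-2     -> -8 5 -2
*      -> -8 -10
mod    -> -8
negate -> 8
9      -> 8 9
8      -> 8 9 8
12     -> 8 9 8 12
*      -> 8 9 96
-      -> 8 -87
mod    -> 8
negate -> -8
2      -> -8 2
-      -> -10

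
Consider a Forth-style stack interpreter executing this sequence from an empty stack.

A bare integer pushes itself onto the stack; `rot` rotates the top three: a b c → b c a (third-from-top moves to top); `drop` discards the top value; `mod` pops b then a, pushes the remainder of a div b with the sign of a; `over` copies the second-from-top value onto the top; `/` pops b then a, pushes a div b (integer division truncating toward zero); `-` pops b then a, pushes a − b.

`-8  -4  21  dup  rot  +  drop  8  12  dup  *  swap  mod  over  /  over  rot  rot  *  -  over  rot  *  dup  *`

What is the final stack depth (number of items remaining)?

-8   → -8
-4   → -8 -4
21   → -8 -4 21
dup  → -8 -4 21 21
rot  → -8 21 21 -4
+    → -8 21 17
drop → -8 21
8    → -8 21 8
12   → -8 21 8 12
dup  → -8 21 8 12 12
*    → -8 21 8 144
swap → -8 21 144 8
mod  → -8 21 0
over → -8 21 0 21
/    → -8 21 0
over → -8 21 0 21
rot  → -8 0 21 21
rot  → -8 21 21 0
*    → -8 21 0
-    → -8 21
over → -8 21 -8
rot  → 21 -8 -8
*    → 21 64
dup  → 21 64 64
*    → 21 4096

2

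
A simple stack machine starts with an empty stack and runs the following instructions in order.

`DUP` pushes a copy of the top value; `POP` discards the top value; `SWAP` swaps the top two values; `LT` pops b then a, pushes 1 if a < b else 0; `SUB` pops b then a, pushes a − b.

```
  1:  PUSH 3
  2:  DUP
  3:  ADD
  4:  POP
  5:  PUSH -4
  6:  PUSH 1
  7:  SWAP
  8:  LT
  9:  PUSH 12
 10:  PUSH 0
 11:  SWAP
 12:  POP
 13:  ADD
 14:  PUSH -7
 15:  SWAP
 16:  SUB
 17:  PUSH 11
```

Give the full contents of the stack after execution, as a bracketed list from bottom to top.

PUSH 3  -> [3]
DUP     -> [3, 3]
ADD     -> [6]
POP     -> []
PUSH -4 -> [-4]
PUSH 1  -> [-4, 1]
SWAP    -> [1, -4]
LT      -> [0]
PUSH 12 -> [0, 12]
PUSH 0  -> [0, 12, 0]
SWAP    -> [0, 0, 12]
POP     -> [0, 0]
ADD     -> [0]
PUSH -7 -> [0, -7]
SWAP    -> [-7, 0]
SUB     -> [-7]
PUSH 11 -> [-7, 11]

[-7, 11]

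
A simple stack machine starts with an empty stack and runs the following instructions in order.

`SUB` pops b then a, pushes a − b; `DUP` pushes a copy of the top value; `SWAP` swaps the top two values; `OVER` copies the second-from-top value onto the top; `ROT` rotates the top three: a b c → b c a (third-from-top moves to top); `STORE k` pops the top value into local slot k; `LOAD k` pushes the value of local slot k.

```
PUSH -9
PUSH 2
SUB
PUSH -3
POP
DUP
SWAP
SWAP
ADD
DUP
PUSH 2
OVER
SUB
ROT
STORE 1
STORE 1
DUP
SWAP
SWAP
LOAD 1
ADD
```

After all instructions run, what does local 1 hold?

24

PUSH -9  [-9]
PUSH 2   [-9, 2]
SUB      [-11]
PUSH -3  [-11, -3]
POP      [-11]
DUP      [-11, -11]
SWAP     [-11, -11]
SWAP     [-11, -11]
ADD      [-22]
DUP      [-22, -22]
PUSH 2   [-22, -22, 2]
OVER     [-22, -22, 2, -22]
SUB      [-22, -22, 24]
ROT      [-22, 24, -22]
STORE 1  [-22, 24]
STORE 1  [-22]
DUP      [-22, -22]
SWAP     [-22, -22]
SWAP     [-22, -22]
LOAD 1   [-22, -22, 24]
ADD      [-22, 2]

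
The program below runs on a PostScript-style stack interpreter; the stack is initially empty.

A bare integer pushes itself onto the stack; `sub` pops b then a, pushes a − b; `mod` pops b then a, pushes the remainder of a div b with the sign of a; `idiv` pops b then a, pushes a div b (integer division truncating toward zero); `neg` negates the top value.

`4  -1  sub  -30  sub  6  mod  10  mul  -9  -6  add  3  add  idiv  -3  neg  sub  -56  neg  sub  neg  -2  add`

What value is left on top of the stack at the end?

61

4     4
-1    4 -1
sub   5
-30   5 -30
sub   35
6     35 6
mod   5
10    5 10
mul   50
-9    50 -9
-6    50 -9 -6
add   50 -15
3     50 -15 3
add   50 -12
idiv  -4
-3    -4 -3
neg   -4 3
sub   -7
-56   -7 -56
neg   -7 56
sub   -63
neg   63
-2    63 -2
add   61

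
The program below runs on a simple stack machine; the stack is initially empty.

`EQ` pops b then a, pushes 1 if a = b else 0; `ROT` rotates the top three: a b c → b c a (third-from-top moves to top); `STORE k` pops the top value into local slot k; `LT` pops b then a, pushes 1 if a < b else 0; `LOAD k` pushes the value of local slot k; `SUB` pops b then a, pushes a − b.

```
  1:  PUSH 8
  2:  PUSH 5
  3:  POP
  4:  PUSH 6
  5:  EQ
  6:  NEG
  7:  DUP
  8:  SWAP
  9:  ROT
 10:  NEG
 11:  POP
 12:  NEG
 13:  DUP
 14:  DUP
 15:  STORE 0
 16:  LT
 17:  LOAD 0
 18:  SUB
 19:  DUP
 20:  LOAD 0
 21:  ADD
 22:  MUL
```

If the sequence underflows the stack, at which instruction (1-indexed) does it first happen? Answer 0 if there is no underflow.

PUSH 8 : 8
PUSH 5 : 8 5
POP    : 8
PUSH 6 : 8 6
EQ     : 0
NEG    : 0
DUP    : 0 0
SWAP   : 0 0
ROT  — needs 3 operands, stack has 2 → underflow

9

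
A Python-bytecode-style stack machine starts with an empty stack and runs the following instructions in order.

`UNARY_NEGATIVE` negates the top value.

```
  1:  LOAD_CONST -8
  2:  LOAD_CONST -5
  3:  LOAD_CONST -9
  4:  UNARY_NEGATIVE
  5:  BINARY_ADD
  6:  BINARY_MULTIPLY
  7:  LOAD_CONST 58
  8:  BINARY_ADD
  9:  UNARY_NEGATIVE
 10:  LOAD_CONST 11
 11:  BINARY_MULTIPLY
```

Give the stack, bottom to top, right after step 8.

LOAD_CONST -8   → -8
LOAD_CONST -5   → -8 -5
LOAD_CONST -9   → -8 -5 -9
UNARY_NEGATIVE  → -8 -5 9
BINARY_ADD      → -8 4
BINARY_MULTIPLY → -32
LOAD_CONST 58   → -32 58
BINARY_ADD      → 26

[26]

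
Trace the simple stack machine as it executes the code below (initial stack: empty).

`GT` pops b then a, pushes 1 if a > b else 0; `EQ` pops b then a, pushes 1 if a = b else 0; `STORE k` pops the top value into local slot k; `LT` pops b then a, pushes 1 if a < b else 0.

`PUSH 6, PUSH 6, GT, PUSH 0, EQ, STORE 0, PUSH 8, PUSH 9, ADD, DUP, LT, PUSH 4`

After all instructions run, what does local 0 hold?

1

PUSH 6  : 6
PUSH 6  : 6 6
GT      : 0
PUSH 0  : 0 0
EQ      : 1
STORE 0 : (empty)
PUSH 8  : 8
PUSH 9  : 8 9
ADD     : 17
DUP     : 17 17
LT      : 0
PUSH 4  : 0 4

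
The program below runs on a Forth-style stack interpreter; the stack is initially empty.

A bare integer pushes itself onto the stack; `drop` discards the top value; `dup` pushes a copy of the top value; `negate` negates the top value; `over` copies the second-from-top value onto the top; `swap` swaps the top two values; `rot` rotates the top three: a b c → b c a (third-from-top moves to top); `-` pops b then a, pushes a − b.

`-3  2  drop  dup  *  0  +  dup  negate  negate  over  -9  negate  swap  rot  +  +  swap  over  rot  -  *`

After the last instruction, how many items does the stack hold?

1

-3     -> -3
2      -> -3 2
drop   -> -3
dup    -> -3 -3
*      -> 9
0      -> 9 0
+      -> 9
dup    -> 9 9
negate -> 9 -9
negate -> 9 9
over   -> 9 9 9
-9     -> 9 9 9 -9
negate -> 9 9 9 9
swap   -> 9 9 9 9
rot    -> 9 9 9 9
+      -> 9 9 18
+      -> 9 27
swap   -> 27 9
over   -> 27 9 27
rot    -> 9 27 27
-      -> 9 0
*      -> 0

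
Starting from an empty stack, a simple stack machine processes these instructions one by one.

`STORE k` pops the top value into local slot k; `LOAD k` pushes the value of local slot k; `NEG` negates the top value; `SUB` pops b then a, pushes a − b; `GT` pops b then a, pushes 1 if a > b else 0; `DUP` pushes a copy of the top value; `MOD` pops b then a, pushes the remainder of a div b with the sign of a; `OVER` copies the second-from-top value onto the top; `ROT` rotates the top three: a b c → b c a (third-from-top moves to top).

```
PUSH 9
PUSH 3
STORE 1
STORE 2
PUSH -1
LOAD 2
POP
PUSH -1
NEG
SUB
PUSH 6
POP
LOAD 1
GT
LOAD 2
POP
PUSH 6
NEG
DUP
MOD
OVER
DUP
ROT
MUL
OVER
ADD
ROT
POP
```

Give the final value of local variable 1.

3

PUSH 9  : [9]
PUSH 3  : [9, 3]
STORE 1 : [9]
STORE 2 : []
PUSH -1 : [-1]
LOAD 2  : [-1, 9]
POP     : [-1]
PUSH -1 : [-1, -1]
NEG     : [-1, 1]
SUB     : [-2]
PUSH 6  : [-2, 6]
POP     : [-2]
LOAD 1  : [-2, 3]
GT      : [0]
LOAD 2  : [0, 9]
POP     : [0]
PUSH 6  : [0, 6]
NEG     : [0, -6]
DUP     : [0, -6, -6]
MOD     : [0, 0]
OVER    : [0, 0, 0]
DUP     : [0, 0, 0, 0]
ROT     : [0, 0, 0, 0]
MUL     : [0, 0, 0]
OVER    : [0, 0, 0, 0]
ADD     : [0, 0, 0]
ROT     : [0, 0, 0]
POP     : [0, 0]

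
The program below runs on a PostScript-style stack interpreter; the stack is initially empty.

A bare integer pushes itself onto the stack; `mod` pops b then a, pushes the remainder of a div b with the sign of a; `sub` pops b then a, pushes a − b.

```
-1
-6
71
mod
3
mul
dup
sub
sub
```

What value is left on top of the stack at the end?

-1  → -1
-6  → -1 -6
71  → -1 -6 71
mod → -1 -6
3   → -1 -6 3
mul → -1 -18
dup → -1 -18 -18
sub → -1 0
sub → -1

-1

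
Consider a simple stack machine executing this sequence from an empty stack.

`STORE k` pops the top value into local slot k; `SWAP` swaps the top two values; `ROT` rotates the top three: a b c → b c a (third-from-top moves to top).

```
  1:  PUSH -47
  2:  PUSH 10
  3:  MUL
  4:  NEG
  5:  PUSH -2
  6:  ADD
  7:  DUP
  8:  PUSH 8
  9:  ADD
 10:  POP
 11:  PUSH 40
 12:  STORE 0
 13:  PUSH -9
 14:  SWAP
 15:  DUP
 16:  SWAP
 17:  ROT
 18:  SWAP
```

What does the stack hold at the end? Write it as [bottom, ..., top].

[468, -9, 468]

PUSH -47 : [-47]
PUSH 10  : [-47, 10]
MUL      : [-470]
NEG      : [470]
PUSH -2  : [470, -2]
ADD      : [468]
DUP      : [468, 468]
PUSH 8   : [468, 468, 8]
ADD      : [468, 476]
POP      : [468]
PUSH 40  : [468, 40]
STORE 0  : [468]
PUSH -9  : [468, -9]
SWAP     : [-9, 468]
DUP      : [-9, 468, 468]
SWAP     : [-9, 468, 468]
ROT      : [468, 468, -9]
SWAP     : [468, -9, 468]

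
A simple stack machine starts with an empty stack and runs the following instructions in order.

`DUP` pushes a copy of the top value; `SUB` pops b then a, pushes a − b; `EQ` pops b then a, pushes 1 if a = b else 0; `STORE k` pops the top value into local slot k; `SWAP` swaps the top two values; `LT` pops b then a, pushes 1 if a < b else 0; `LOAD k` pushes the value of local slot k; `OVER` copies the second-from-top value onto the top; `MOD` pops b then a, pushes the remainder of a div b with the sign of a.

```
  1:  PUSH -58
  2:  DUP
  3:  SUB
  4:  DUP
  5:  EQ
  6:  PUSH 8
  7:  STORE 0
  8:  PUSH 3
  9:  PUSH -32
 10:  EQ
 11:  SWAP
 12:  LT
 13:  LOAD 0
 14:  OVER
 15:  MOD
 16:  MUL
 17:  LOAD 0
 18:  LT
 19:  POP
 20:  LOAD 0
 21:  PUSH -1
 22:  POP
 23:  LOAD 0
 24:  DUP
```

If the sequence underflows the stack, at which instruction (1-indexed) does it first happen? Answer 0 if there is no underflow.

PUSH -58 → -58
DUP      → -58 -58
SUB      → 0
DUP      → 0 0
EQ       → 1
PUSH 8   → 1 8
STORE 0  → 1
PUSH 3   → 1 3
PUSH -32 → 1 3 -32
EQ       → 1 0
SWAP     → 0 1
LT       → 1
LOAD 0   → 1 8
OVER     → 1 8 1
MOD      → 1 0
MUL      → 0
LOAD 0   → 0 8
LT       → 1
POP      → (empty)
LOAD 0   → 8
PUSH -1  → 8 -1
POP      → 8
LOAD 0   → 8 8
DUP      → 8 8 8

0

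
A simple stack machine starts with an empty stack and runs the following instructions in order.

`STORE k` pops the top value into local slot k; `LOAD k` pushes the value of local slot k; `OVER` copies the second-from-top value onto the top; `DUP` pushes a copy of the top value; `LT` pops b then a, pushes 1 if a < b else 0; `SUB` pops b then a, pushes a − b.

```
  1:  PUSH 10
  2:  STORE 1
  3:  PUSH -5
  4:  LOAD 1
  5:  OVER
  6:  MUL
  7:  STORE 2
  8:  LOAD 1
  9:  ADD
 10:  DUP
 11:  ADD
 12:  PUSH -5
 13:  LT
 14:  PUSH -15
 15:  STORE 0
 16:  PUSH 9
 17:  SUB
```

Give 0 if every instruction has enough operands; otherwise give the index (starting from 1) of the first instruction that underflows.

0

PUSH 10   10
STORE 1   (empty)
PUSH -5   -5
LOAD 1    -5 10
OVER      -5 10 -5
MUL       -5 -50
STORE 2   -5
LOAD 1    -5 10
ADD       5
DUP       5 5
ADD       10
PUSH -5   10 -5
LT        0
PUSH -15  0 -15
STORE 0   0
PUSH 9    0 9
SUB       -9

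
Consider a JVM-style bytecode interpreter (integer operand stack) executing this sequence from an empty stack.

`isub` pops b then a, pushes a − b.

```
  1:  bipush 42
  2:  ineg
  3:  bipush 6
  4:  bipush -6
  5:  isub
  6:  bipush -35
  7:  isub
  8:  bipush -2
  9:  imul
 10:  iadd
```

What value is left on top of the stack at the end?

bipush 42  : [42]
ineg       : [-42]
bipush 6   : [-42, 6]
bipush -6  : [-42, 6, -6]
isub       : [-42, 12]
bipush -35 : [-42, 12, -35]
isub       : [-42, 47]
bipush -2  : [-42, 47, -2]
imul       : [-42, -94]
iadd       : [-136]

-136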